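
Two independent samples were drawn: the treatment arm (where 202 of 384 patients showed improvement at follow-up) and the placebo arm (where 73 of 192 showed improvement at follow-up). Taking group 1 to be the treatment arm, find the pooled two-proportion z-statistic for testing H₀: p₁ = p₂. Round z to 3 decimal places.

Sample proportions: p̂₁ = 202/384 = 0.52604 and p̂₂ = 73/192 = 0.38021.
Pooled p̂ = (202+73)/(384+192) = 275/576 = 0.47743.
Pooled SE = √[0.2494906·0.00781250] ≈ 0.044149.
z = (p̂₁ − p̂₂)/SE = (0.52604 − 0.38021)/0.044149 = 0.14583/0.044149 = 3.303.

z = 3.303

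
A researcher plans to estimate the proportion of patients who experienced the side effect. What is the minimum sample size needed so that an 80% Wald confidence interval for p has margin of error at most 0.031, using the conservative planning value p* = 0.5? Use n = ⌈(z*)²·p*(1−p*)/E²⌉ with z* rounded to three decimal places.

n = 428

The 80% critical value is z* = 1.282.
p*(1−p*) = 0.2500.
(z*)²·p*(1−p*)/E² = 1.643524·0.2500/0.000961 = 427.556.
⌈427.556⌉ = 428.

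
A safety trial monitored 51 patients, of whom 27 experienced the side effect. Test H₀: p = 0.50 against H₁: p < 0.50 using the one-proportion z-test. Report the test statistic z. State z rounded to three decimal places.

z = 0.420

With x = 27 successes in n = 51, p̂ = 0.52941.
Under H₀, SE = √(p₀(1−p₀)/n) = √(0.50·0.50/51) = √0.004901961 = 0.070014.
Test statistic: z = 0.02941/0.070014 = 0.420.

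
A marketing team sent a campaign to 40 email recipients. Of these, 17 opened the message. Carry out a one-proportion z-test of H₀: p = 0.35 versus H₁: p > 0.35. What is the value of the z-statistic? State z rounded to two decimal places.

Sample proportion p̂ = 17/40 = 0.42500.
Under H₀, SE = √(p₀(1−p₀)/n) = √(0.35·0.65/40) = √0.005687500 = 0.075416.
z = (0.42500 − 0.35)/0.075416 = 0.07500/0.075416 = 0.99.

z = 0.99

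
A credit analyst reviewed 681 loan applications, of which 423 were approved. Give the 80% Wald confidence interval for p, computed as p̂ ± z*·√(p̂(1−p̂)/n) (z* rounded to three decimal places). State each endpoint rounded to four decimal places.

The sample proportion is 423/681 = 0.62115.
SE(p̂) = √(0.62115·0.37885/681) = 0.018589.
The 80% critical value is z* = 1.282.
Margin = 1.282·0.018589 = 0.02383.
So the interval runs from 0.5973 to 0.6450.

(0.5973, 0.6450)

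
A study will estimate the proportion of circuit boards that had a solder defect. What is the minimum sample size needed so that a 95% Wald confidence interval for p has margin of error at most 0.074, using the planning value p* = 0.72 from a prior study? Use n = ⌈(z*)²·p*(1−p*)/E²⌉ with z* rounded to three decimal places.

The 95% critical value is z* = 1.960.
p*(1−p*) = 0.2016.
Required n before rounding: 3.841600 × 0.2016 / 0.074² = 141.429.
Rounding up, n = 142.

n = 142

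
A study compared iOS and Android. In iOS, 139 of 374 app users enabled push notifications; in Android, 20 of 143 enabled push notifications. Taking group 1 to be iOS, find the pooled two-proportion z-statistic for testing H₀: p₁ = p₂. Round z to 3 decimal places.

z = 5.109

p̂₁ = 139/374 = 0.37166, p̂₂ = 20/143 = 0.13986.
Pooling: p̂ = 159/517 = 0.30754.
SE = √[p̂(1−p̂)(1/n₁+1/n₂)] = √[0.30754·0.69246·(1/374+1/143)] ≈ 0.045372.
z = 0.23180/0.045372 = 5.109.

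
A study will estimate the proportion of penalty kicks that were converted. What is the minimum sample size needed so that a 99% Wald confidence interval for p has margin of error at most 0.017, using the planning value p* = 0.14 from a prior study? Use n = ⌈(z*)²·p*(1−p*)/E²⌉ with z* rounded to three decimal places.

z* = 2.576 at the 99% level.
p*(1−p*) = 0.14·0.86 = 0.1204.
(z*)²·p*(1−p*)/E² = 6.635776·0.1204/0.000289 = 2764.524.
⌈2764.524⌉ = 2765.

n = 2765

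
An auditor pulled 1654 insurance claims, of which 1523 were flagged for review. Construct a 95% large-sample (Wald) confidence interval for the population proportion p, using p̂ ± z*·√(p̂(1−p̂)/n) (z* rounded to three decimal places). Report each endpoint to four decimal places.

The sample proportion is 1523/1654 = 0.92080.
Standard error of p̂: √(0.072929/1654) = √0.000044092 = 0.006640.
z* = 1.960 at the 95% level.
Margin of error: 1.960 × 0.006640 = 0.01301.
So the interval runs from 0.9078 to 0.9338.

(0.9078, 0.9338)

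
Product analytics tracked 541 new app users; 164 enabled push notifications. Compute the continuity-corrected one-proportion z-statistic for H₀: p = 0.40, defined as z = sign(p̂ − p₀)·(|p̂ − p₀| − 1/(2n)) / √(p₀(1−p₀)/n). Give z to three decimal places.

With x = 164 successes in n = 541, p̂ = 0.30314. p̂ − p₀ = -0.096858.
1/(2n) = 0.000924.
Corrected numerator: |-0.096858| − 0.000924 = 0.095934.
SE₀ = √(0.40·0.60/541) = 0.021062.
z = (−)0.095934/0.021062 = -4.555.

z = -4.555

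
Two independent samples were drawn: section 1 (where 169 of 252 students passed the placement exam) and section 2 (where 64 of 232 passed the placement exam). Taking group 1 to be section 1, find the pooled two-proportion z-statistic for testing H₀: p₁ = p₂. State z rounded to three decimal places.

Sample proportions: p̂₁ = 169/252 = 0.67063 and p̂₂ = 64/232 = 0.27586.
Pooled p̂ = (169+64)/(252+232) = 233/484 = 0.48140.
Pooled SE = √[0.2496542·0.00827860] ≈ 0.045462.
z = 0.39477/0.045462 = 8.684.

z = 8.684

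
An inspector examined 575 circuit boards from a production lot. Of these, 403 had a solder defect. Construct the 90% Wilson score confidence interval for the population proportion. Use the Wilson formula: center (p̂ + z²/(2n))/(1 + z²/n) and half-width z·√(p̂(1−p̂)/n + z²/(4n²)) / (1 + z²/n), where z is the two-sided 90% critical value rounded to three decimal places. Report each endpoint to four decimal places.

(0.6686, 0.7313)

Here p̂ = 403/575 = 0.70087 and z = 1.645 (z² = 2.706025).
1 + z²/n = 1.004706.
Adjusted center: (0.70087 + z²/(2n))/1.004706 = 0.69993.
Radicand: p̂(1−p̂)/n + z²/(4n²) = 0.000364611 + 0.000002046 = 0.000366657.
Half-width = 1.645·√0.000366657/1.004706 = 0.03135.
Interval: 0.69993 ± 0.03135 → (0.6686, 0.7313).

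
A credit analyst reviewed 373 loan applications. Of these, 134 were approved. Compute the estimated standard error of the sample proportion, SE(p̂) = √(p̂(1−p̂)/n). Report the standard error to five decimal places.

Sample proportion p̂ = 134/373 = 0.35925.
p̂(1−p̂) = 0.35925·0.64075 = 0.230189.
SE = √(0.230189/373) = √0.000617129 = 0.02484.

SE = 0.02484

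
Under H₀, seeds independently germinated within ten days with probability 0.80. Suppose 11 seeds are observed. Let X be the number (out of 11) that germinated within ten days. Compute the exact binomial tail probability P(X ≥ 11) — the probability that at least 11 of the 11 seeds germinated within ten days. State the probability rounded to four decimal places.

P = 0.0859

X ~ Binomial(n=11, p=0.80).
P(X ≥ 11) = C(11,11)·0.80^11·0.20^0.
= 0.085899 = 0.0859.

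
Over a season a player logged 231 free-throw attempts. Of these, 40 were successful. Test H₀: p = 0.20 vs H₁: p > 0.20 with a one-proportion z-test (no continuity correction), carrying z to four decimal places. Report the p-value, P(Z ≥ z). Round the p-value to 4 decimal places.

p̂ = 40/231 = 0.17316.
Under H₀, SE = √(p₀(1−p₀)/n) = √(0.20·0.80/231) = √0.000692641 = 0.026318.
Test statistic (full precision, shown to 4 dp): z = (40/231 − 0.20)/SE₀ ≈ -1.0198.
p-value = P(Z ≥ z) with z = -1.0198 → 0.8461.

p-value = 0.8461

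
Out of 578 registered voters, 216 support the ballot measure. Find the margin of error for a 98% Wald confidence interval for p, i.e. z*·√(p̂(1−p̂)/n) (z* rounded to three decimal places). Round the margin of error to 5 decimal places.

With x = 216 successes in n = 578, p̂ = 0.37370.
Standard error of p̂: √(0.234049/578) = √0.000404929 = 0.020123.
z* = 2.326 at the 98% level.
Margin of error = z*·SE = 2.326 × 0.020123 = 0.04681.

ME = 0.04681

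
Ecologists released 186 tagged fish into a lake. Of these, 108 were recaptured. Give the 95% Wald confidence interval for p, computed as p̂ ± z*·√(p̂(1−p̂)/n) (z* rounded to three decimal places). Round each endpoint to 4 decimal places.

(0.5097, 0.6516)

The sample proportion is 108/186 = 0.58065.
Standard error of p̂: √(0.243496/186) = √0.001309120 = 0.036182.
The 95% critical value is z* = 1.960.
Margin = 1.960·0.036182 = 0.07092.
Interval: 0.58065 ± 0.07092 → (0.5097, 0.6516).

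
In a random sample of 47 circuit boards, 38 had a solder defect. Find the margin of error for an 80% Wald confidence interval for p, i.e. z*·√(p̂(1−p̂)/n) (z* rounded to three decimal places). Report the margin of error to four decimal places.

ME = 0.0736

The sample proportion is 38/47 = 0.80851.
SE(p̂) = √(0.80851·0.19149/47) = 0.057394.
The 80% critical value is z* = 1.282.
So ME = 0.0736.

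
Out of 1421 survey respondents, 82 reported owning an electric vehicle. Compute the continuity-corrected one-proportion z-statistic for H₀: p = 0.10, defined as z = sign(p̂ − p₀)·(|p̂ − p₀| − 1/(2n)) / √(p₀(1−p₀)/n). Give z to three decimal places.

Sample proportion p̂ = 82/1421 = 0.05771. p̂ − p₀ = -0.042294.
Continuity correction 1/(2n) = 1/2842 = 0.000352.
Corrected numerator: |-0.042294| − 0.000352 = 0.041942.
Null standard error: √(0.10·0.90/1421) = √0.000063336 = 0.007958.
z = −0.041942/0.007958 = -5.270.

z = -5.270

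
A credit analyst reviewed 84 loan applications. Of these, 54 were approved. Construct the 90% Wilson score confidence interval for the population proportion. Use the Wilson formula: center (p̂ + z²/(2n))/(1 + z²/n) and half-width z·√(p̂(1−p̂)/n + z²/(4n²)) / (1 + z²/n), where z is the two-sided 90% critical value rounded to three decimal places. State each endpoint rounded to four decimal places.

p̂ = 54/84 = 0.64286; z = 1.645, so z² = 2.706025.
Denominator 1 + z²/n = 1 + 2.706025/84 = 1.032215.
Center = (0.64286 + 0.016107)/1.032215 = 0.63840.
Radicand: p̂(1−p̂)/n + z²/(4n²) = 0.002733236 + 0.000095877 = 0.002829113.
Half-width = 1.645·√0.002829113/1.032215 = 0.08477.
So the interval runs from 0.5536 to 0.7232.

(0.5536, 0.7232)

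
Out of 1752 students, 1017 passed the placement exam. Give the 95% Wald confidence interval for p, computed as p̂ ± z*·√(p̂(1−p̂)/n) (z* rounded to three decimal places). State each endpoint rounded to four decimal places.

(0.5574, 0.6036)

The sample proportion is 1017/1752 = 0.58048.
Standard error of p̂: √(0.243523/1752) = √0.000138997 = 0.011790.
z* = 1.960 at the 95% level.
Margin of error: 1.960 × 0.011790 = 0.02311.
CI: 0.58048 ± 0.02311 = (0.5574, 0.6036).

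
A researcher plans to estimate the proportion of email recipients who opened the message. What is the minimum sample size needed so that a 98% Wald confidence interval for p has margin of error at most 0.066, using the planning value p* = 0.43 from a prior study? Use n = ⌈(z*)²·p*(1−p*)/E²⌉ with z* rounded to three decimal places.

For 98% confidence, z* = 2.326.
p*(1−p*) = 0.2451.
(z*)²·p*(1−p*)/E² = 5.410276·0.2451/0.004356 = 304.421.
Rounding up, n = 305.

n = 305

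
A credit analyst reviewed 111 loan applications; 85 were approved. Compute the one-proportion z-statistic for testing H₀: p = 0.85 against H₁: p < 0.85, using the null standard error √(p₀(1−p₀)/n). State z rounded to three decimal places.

Sample proportion p̂ = 85/111 = 0.76577.
SE₀ = √(0.85·0.15/111) = 0.033892.
z = (0.76577 − 0.85)/0.033892 = -0.08423/0.033892 = -2.485.

z = -2.485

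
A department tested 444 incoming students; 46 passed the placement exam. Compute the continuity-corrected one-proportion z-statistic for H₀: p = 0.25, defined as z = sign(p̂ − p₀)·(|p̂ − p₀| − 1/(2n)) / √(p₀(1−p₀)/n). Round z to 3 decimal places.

Sample proportion p̂ = 46/444 = 0.10360. p̂ − p₀ = -0.146396.
Continuity correction 1/(2n) = 1/888 = 0.001126.
Corrected numerator: |-0.146396| − 0.001126 = 0.145270.
SE₀ = √(0.25·0.75/444) = 0.020550.
z = (−)0.145270/0.020550 = -7.069.

z = -7.069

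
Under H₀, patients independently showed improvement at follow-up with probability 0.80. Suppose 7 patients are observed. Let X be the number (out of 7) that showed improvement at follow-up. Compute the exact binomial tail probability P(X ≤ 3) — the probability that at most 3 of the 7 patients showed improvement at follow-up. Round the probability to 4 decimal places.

P = 0.0333

X is binomial with n = 7 and p = 0.80.
P(X ≤ 3) = C(7,0)·0.80^0·0.20^7 + C(7,1)·0.80^1·0.20^6 + C(7,2)·0.80^2·0.20^5 + C(7,3)·0.80^3·0.20^4.
= 0.000013 + 0.000358 + 0.004301 + 0.028672 = 0.0333.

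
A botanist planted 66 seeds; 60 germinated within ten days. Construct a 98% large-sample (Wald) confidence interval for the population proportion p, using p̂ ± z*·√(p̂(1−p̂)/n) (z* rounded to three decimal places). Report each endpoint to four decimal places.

With x = 60 successes in n = 66, p̂ = 0.90909.
SE(p̂) = √(0.90909·0.09091/66) = 0.035386.
The 98% critical value is z* = 2.326.
Margin = 2.326·0.035386 = 0.08231.
Interval: 0.90909 ± 0.08231 → (0.8268, 0.9914).

(0.8268, 0.9914)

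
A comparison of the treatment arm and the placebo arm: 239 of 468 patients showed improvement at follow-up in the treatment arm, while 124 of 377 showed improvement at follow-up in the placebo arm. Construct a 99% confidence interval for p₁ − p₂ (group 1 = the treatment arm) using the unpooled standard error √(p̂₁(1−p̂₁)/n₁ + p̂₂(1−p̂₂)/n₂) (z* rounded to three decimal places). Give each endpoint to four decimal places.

(0.0956, 0.2680)

p̂₁ = 0.51068, p̂₂ = 0.32891, so the observed difference is 0.18177.
SE = √(0.000533944 + 0.000585488) = √0.001119432 = 0.033458.
z* = 2.576 at the 99% level. Margin of error = 0.08619.
CI: 0.18177 ± 0.08619 = (0.0956, 0.2680).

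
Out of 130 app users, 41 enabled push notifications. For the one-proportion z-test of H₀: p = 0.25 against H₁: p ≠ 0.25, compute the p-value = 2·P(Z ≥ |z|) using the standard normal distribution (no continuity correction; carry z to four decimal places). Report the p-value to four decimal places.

The sample proportion is 41/130 = 0.31538.
Null standard error: √(0.25·0.75/130) = √0.001442308 = 0.037978.
z = (p̂ − p₀)/SE = (41/130 − 0.25)/0.037978 ≈ 1.7217.
p-value = 2·P(Z ≥ |z|) with z = 1.7217 → 0.0851.

p-value = 0.0851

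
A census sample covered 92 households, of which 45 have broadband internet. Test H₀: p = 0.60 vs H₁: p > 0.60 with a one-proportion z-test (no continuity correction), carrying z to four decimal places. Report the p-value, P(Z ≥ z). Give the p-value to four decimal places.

p-value = 0.9850

The sample proportion is 45/92 = 0.48913.
Under H₀, SE = √(p₀(1−p₀)/n) = √(0.60·0.40/92) = √0.002608696 = 0.051075.
z = (p̂ − p₀)/SE = (45/92 − 0.60)/0.051075 ≈ -2.1707.
From the standard normal, P(Z ≥ z) = 0.9850.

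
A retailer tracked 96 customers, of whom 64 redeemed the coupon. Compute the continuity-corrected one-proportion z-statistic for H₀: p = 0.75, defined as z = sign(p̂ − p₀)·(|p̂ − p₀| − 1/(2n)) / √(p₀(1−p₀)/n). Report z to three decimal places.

z = -1.768

Sample proportion p̂ = 64/96 = 0.66667. p̂ − p₀ = -0.083333.
1/(2n) = 0.005208.
Corrected numerator: |-0.083333| − 0.005208 = 0.078125.
SE₀ = √(0.75·0.25/96) = 0.044194.
z = (−)0.078125/0.044194 = -1.768.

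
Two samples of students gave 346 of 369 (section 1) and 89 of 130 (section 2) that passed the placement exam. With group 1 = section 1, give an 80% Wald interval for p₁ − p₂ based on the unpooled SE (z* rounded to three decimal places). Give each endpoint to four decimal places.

p̂₁ = 0.93767, p̂₂ = 0.68462, so the observed difference is 0.25305.
Unpooled SE = √(p̂₁(1−p̂₁)/n₁ + p̂₂(1−p̂₂)/n₂) = √(0.000158389 + 0.001660901) = 0.042653.
z* = 1.282 at the 80% level. Margin = 1.282·0.042653 = 0.05468.
Interval: 0.25305 ± 0.05468 → (0.1984, 0.3077).

(0.1984, 0.3077)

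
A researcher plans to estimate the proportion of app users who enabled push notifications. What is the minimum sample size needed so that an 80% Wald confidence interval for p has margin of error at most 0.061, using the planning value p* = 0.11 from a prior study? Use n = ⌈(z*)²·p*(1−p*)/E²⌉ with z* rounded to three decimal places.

The 80% critical value is z* = 1.282.
p*(1−p*) = 0.11·0.89 = 0.0979.
Required n before rounding: 1.643524 × 0.0979 / 0.061² = 43.241.
Rounding up, n = 44.

n = 44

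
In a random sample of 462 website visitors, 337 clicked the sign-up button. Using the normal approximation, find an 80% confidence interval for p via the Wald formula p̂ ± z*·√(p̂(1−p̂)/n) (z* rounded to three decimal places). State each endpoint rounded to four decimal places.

p̂ = 337/462 = 0.72944.
SE = √(p̂(1−p̂)/n) = √(0.197359/462) = 0.020668.
z* = 1.282 at the 80% level.
Margin = 1.282·0.020668 = 0.02650.
Interval: 0.72944 ± 0.02650 → (0.7029, 0.7559).

(0.7029, 0.7559)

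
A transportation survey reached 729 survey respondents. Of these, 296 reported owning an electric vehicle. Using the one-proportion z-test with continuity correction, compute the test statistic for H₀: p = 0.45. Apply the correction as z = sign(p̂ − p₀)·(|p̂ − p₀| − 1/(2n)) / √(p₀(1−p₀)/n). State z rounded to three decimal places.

z = -2.349

The sample proportion is 296/729 = 0.40604. p̂ − p₀ = -0.043964.
Continuity correction 1/(2n) = 1/1458 = 0.000686.
Corrected numerator: |-0.043964| − 0.000686 = 0.043278.
SE₀ = √(0.45·0.55/729) = 0.018426.
z = −0.043278/0.018426 = -2.349.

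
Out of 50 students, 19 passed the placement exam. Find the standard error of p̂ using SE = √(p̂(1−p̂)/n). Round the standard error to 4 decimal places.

SE = 0.0686

p̂ = 19/50 = 0.38000.
p̂(1−p̂) = 0.235600.
SE = √(0.235600/50) = 0.0686.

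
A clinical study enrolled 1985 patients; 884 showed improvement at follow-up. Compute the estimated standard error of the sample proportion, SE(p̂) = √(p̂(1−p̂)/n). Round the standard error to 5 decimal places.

SE = 0.01116

Sample proportion p̂ = 884/1985 = 0.44534.
p̂(1−p̂) = 0.44534·0.55466 = 0.247012.
Dividing by n and taking the root: √0.000124439 = 0.01116.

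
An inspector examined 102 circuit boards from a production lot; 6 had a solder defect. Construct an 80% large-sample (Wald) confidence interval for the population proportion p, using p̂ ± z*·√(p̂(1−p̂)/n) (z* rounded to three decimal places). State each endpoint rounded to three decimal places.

The sample proportion is 6/102 = 0.05882.
Standard error of p̂: √(0.055363/102) = √0.000542778 = 0.023298.
z* = 1.282 at the 80% level.
Margin = 1.282·0.023298 = 0.02987.
CI: 0.05882 ± 0.02987 = (0.029, 0.089).

(0.029, 0.089)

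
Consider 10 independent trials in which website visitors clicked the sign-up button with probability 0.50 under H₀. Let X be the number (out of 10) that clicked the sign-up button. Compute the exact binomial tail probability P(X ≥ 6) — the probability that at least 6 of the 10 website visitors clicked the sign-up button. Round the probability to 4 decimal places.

X ~ Binomial(n=10, p=0.50).
P(X ≥ 6) = Σ_{j=6}^{10} C(10,j)·0.50^j·0.50^{10−j}.
= 0.205078 + 0.117188 + 0.043945 + 0.009766 + 0.000977 = 0.3770.

P = 0.3770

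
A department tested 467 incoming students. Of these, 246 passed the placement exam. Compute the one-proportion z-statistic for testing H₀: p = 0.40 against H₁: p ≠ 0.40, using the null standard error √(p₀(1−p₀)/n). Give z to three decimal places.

With x = 246 successes in n = 467, p̂ = 0.52677.
Null standard error: √(0.40·0.60/467) = √0.000513919 = 0.022670.
z = (p̂ − p₀)/SE = (0.52677 − 0.40)/0.022670 = 5.592.

z = 5.592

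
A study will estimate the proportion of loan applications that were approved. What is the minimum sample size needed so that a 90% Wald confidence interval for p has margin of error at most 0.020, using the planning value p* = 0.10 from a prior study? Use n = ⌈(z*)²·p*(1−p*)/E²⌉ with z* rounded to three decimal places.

n = 609

For 90% confidence, z* = 1.645.
p*(1−p*) = 0.0900.
Required n before rounding: 2.706025 × 0.0900 / 0.020² = 608.856.
Rounding up, n = 609.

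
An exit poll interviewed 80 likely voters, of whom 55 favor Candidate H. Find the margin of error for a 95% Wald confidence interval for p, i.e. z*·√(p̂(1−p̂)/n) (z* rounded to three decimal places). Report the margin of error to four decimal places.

Sample proportion p̂ = 55/80 = 0.68750.
SE(p̂) = √(0.68750·0.31250/80) = 0.051822.
The 95% critical value is z* = 1.960.
Margin of error = z*·SE = 1.960 × 0.051822 = 0.1016.

ME = 0.1016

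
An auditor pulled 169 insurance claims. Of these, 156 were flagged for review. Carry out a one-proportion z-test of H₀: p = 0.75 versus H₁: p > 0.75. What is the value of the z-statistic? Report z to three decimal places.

Sample proportion p̂ = 156/169 = 0.92308.
SE₀ = √(0.75·0.25/169) = 0.033309.
Test statistic: z = 0.17308/0.033309 = 5.196.

z = 5.196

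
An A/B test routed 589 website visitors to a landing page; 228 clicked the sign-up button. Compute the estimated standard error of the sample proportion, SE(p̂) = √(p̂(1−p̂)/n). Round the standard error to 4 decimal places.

SE = 0.0201

p̂ = 228/589 = 0.38710.
p̂(1−p̂) = 0.237254.
SE = √(0.237254/589) = √0.000402808 = 0.0201.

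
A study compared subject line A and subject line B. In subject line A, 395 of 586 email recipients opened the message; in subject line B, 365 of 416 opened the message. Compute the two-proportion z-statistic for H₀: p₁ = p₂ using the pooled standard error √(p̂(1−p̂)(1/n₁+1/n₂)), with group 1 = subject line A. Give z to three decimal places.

Sample proportions: p̂₁ = 395/586 = 0.67406 and p̂₂ = 365/416 = 0.87740.
Pooled p̂ = (395+365)/(586+416) = 760/1002 = 0.75848.
Pooled SE = √[0.1831865·0.00411033] ≈ 0.027440.
z = -0.20334/0.027440 = -7.410.

z = -7.410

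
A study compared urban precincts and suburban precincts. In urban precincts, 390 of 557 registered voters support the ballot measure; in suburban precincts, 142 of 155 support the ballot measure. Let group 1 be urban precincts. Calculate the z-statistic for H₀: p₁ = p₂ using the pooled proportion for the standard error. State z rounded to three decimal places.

z = -5.471

p̂₁ = 390/557 = 0.70018, p̂₂ = 142/155 = 0.91613.
Pooling: p̂ = 532/712 = 0.74719.
Pooled SE = √[0.1888966·0.00824695] ≈ 0.039469.
z = (p̂₁ − p̂₂)/SE = (0.70018 − 0.91613)/0.039469 = -0.21595/0.039469 = -5.471.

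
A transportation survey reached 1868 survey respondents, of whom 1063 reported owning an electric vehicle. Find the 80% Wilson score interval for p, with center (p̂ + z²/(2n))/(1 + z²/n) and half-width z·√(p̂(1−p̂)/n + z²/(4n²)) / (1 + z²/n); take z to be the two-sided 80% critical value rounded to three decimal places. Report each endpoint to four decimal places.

(0.5543, 0.5837)

p̂ = 1063/1868 = 0.56906; z = 1.282, so z² = 1.643524.
1 + z²/n = 1.000880.
Center = (0.56906 + 0.000440)/1.000880 = 0.56900.
Radicand: p̂(1−p̂)/n + z²/(4n²) = 0.000131280 + 0.000000118 = 0.000131398.
Half-width = 1.282·√0.000131398/1.000880 = 0.01468.
CI: 0.56900 ± 0.01468 = (0.5543, 0.5837).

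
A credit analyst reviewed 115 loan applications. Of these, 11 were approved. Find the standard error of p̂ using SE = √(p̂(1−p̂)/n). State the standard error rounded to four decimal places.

Sample proportion p̂ = 11/115 = 0.09565.
p̂(1−p̂) = 0.086501.
SE = √(0.086501/115) = √0.000752183 = 0.0274.

SE = 0.0274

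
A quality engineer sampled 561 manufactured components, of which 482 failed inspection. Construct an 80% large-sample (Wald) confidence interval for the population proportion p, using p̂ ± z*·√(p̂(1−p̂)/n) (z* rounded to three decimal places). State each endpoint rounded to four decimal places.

(0.8404, 0.8780)

Sample proportion p̂ = 482/561 = 0.85918.
Standard error of p̂: √(0.120990/561) = √0.000215668 = 0.014686.
The 80% critical value is z* = 1.282.
Margin = 1.282·0.014686 = 0.01883.
So the interval runs from 0.8404 to 0.8780.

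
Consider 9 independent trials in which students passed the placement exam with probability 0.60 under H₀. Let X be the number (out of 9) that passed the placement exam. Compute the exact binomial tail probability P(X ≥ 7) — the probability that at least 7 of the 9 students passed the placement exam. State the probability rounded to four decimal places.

P = 0.2318

X ~ Binomial(n=9, p=0.60).
P(X ≥ 7) = C(9,7)·0.60^7·0.40^2 + C(9,8)·0.60^8·0.40^1 + C(9,9)·0.60^9·0.40^0.
= 0.161243 + 0.060466 + 0.010078 = 0.2318.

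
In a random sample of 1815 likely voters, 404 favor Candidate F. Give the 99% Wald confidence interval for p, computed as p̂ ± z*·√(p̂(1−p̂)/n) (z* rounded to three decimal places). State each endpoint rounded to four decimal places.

The sample proportion is 404/1815 = 0.22259.
Standard error of p̂: √(0.173043/1815) = √0.000095341 = 0.009764.
z* = 2.576 at the 99% level.
Margin of error: 2.576 × 0.009764 = 0.02515.
So the interval runs from 0.1974 to 0.2477.

(0.1974, 0.2477)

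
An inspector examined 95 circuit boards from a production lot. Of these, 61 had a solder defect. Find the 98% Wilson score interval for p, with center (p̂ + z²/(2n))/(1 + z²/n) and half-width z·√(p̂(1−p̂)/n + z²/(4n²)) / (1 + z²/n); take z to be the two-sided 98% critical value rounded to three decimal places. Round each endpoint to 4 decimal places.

(0.5229, 0.7460)

p̂ = 61/95 = 0.64211; z = 2.326, so z² = 5.410276.
1 + z²/n = 1.056950.
Center = (0.64211 + 0.028475)/1.056950 = 0.63445.
Radicand: p̂(1−p̂)/n + z²/(4n²) = 0.002419012 + 0.000149869 = 0.002568881.
Half-width = z·√(radicand)/denom = 2.326·0.050684/1.056950 = 0.11154.
Interval: 0.63445 ± 0.11154 → (0.5229, 0.7460).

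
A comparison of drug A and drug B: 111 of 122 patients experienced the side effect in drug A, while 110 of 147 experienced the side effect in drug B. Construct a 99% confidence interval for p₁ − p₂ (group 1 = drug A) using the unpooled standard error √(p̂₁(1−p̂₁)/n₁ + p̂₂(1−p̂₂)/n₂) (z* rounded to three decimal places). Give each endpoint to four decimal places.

p̂₁ = 111/122 = 0.90984, p̂₂ = 110/147 = 0.74830; p̂₁ − p̂₂ = 0.16154.
SE = √(0.000672413 + 0.001281275) = √0.001953688 = 0.044201.
z* = 2.576 at the 99% level. Margin = 2.576·0.044201 = 0.11386.
So the interval runs from 0.0477 to 0.2754.

(0.0477, 0.2754)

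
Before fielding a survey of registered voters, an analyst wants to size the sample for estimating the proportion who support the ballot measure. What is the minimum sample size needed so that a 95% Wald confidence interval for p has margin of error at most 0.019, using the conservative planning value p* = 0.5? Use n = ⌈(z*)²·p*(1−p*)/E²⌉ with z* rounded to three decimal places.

The 95% critical value is z* = 1.960.
p*(1−p*) = 0.2500.
(z*)²·p*(1−p*)/E² = 3.841600·0.2500/0.000361 = 2660.388.
Rounding up, n = 2661.

n = 2661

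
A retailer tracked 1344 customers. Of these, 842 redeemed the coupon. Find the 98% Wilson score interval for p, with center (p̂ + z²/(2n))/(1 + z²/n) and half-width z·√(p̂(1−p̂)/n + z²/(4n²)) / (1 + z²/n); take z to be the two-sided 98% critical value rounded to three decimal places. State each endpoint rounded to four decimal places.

(0.5953, 0.6566)

p̂ = 842/1344 = 0.62649; z = 2.326, so z² = 5.410276.
Denominator 1 + z²/n = 1 + 5.410276/1344 = 1.004026.
Center = (0.62649 + 0.002013)/1.004026 = 0.62598.
Radicand: p̂(1−p̂)/n + z²/(4n²) = 0.000174108 + 0.000000749 = 0.000174857.
Half-width = 2.326·√0.000174857/1.004026 = 0.03063.
CI: 0.62598 ± 0.03063 = (0.5953, 0.6566).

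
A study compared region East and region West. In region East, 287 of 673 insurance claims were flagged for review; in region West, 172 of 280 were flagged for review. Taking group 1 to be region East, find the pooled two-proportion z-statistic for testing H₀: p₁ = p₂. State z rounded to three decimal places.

Sample proportions: p̂₁ = 287/673 = 0.42645 and p̂₂ = 172/280 = 0.61429.
Pooling: p̂ = 459/953 = 0.48164.
Pooled SE = √[0.2496628·0.00505731] ≈ 0.035533.
z = -0.18784/0.035533 = -5.286.

z = -5.286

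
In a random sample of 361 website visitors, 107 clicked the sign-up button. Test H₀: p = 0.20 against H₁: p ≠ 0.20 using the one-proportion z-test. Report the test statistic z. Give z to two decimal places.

p̂ = 107/361 = 0.29640.
Null standard error: √(0.20·0.80/361) = √0.000443213 = 0.021053.
z = (0.29640 − 0.20)/0.021053 = 0.09640/0.021053 = 4.58.

z = 4.58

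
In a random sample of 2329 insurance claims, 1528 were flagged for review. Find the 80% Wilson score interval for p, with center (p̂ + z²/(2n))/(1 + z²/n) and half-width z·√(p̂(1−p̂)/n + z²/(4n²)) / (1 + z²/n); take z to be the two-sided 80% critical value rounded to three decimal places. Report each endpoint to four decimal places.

p̂ = 1528/2329 = 0.65608; z = 1.282, so z² = 1.643524.
1 + z²/n = 1.000706.
Center = (0.65608 + 0.000353)/1.000706 = 0.65597.
Radicand: p̂(1−p̂)/n + z²/(4n²) = 0.000096883 + 0.000000076 = 0.000096959.
Half-width = 1.282·√0.000096959/1.000706 = 0.01261.
CI: 0.65597 ± 0.01261 = (0.6434, 0.6686).

(0.6434, 0.6686)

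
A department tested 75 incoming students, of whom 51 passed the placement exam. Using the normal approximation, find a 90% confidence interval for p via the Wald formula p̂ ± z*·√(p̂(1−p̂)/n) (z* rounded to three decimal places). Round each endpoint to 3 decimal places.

The sample proportion is 51/75 = 0.68000.
SE = √(p̂(1−p̂)/n) = √(0.217600/75) = 0.053864.
z* = 1.645 at the 90% level.
Margin of error: 1.645 × 0.053864 = 0.08861.
Interval: 0.68000 ± 0.08861 → (0.591, 0.769).

(0.591, 0.769)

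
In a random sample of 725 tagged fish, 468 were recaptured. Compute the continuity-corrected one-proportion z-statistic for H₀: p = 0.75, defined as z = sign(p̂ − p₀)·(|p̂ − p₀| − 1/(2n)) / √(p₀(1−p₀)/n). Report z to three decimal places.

z = -6.454

With x = 468 successes in n = 725, p̂ = 0.64552. p̂ − p₀ = -0.104483.
Continuity correction 1/(2n) = 1/1450 = 0.000690.
Corrected numerator: |-0.104483| − 0.000690 = 0.103793.
SE₀ = √(0.75·0.25/725) = 0.016082.
z = (−)0.103793/0.016082 = -6.454.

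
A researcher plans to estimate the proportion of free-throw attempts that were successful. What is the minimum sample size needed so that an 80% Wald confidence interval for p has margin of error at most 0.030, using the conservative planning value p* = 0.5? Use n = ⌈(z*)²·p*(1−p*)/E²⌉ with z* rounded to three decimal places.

For 80% confidence, z* = 1.282.
p*(1−p*) = 0.2500.
(z*)²·p*(1−p*)/E² = 1.643524·0.2500/0.000900 = 456.534.
⌈456.534⌉ = 457.

n = 457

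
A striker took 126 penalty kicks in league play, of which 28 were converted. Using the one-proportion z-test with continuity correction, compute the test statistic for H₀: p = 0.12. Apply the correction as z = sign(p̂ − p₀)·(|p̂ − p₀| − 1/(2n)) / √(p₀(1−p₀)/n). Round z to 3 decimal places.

z = 3.394

p̂ = 28/126 = 0.22222. p̂ − p₀ = 0.102222.
1/(2n) = 0.003968.
Corrected numerator: |0.102222| − 0.003968 = 0.098254.
Null standard error: √(0.12·0.88/126) = √0.000838095 = 0.028950.
z = +0.098254/0.028950 = 3.394.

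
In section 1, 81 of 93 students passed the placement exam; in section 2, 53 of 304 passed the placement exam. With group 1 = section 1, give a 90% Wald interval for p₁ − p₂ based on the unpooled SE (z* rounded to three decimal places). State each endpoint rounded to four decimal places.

p̂₁ = 81/93 = 0.87097, p̂₂ = 53/304 = 0.17434; p̂₁ − p̂₂ = 0.69663.
SE = √(0.001208419 + 0.000473510) = √0.001681929 = 0.041011.
For 90% confidence, z* = 1.645. Margin of error = 0.06746.
CI: 0.69663 ± 0.06746 = (0.6292, 0.7641).

(0.6292, 0.7641)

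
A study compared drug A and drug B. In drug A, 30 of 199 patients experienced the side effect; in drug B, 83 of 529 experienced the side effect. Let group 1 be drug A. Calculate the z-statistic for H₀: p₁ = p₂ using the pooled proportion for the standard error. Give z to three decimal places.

p̂₁ = 30/199 = 0.15075, p̂₂ = 83/529 = 0.15690.
Pooled p̂ = (30+83)/(199+529) = 113/728 = 0.15522.
Pooled SE = √[0.1311266·0.00691548] ≈ 0.030113.
z = -0.00615/0.030113 = -0.204.

z = -0.204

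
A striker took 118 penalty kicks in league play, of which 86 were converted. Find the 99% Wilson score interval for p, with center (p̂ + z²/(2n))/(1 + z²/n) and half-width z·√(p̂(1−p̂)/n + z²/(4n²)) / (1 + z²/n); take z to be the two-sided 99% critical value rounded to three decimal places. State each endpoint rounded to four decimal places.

Here p̂ = 86/118 = 0.72881 and z = 2.576 (z² = 6.635776).
1 + z²/n = 1.056235.
Adjusted center: (0.72881 + z²/(2n))/1.056235 = 0.71663.
Radicand: p̂(1−p̂)/n + z²/(4n²) = 0.001674952 + 0.000119143 = 0.001794095.
Half-width = z·√(radicand)/denom = 2.576·0.042357/1.056235 = 0.10330.
So the interval runs from 0.6133 to 0.8199.

(0.6133, 0.8199)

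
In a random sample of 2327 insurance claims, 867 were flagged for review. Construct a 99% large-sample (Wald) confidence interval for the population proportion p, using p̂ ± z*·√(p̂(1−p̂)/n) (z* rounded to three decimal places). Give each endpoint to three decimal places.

The sample proportion is 867/2327 = 0.37258.
SE(p̂) = √(0.37258·0.62742/2327) = 0.010023.
For 99% confidence, z* = 2.576.
Margin of error: 2.576 × 0.010023 = 0.02582.
Interval: 0.37258 ± 0.02582 → (0.347, 0.398).

(0.347, 0.398)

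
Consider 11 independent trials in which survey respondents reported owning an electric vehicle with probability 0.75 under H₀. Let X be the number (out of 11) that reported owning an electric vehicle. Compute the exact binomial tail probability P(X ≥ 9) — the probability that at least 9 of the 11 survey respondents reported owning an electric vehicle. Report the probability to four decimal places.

P = 0.4552

X is binomial with n = 11 and p = 0.75.
P(X ≥ 9) = C(11,9)·0.75^9·0.25^2 + C(11,10)·0.75^10·0.25^1 + C(11,11)·0.75^11·0.25^0.
= 0.258104 + 0.154862 + 0.042235 = 0.4552.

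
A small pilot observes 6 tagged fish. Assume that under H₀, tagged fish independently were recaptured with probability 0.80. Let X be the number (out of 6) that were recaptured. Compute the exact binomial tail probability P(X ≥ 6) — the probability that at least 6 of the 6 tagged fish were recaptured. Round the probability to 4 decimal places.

X is binomial with n = 6 and p = 0.80.
P(X ≥ 6) = C(6,6)·0.80^6·0.20^0.
= 0.262144 = 0.2621.

P = 0.2621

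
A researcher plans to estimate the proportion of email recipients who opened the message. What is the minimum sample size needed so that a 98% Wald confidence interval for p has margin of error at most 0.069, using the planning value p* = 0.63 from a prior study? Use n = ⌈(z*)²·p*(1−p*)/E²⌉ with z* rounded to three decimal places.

n = 265

For 98% confidence, z* = 2.326.
p*(1−p*) = 0.2331.
(z*)²·p*(1−p*)/E² = 5.410276·0.2331/0.004761 = 264.889.
Rounding up, n = 265.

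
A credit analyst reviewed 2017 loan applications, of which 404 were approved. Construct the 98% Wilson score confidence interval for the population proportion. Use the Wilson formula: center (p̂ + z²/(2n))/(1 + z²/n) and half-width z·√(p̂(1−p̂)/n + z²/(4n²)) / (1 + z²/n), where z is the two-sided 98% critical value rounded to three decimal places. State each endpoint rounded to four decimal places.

(0.1804, 0.2218)

p̂ = 404/2017 = 0.20030; z = 2.326, so z² = 5.410276.
Denominator 1 + z²/n = 1 + 5.410276/2017 = 1.002682.
Adjusted center: (0.20030 + z²/(2n))/1.002682 = 0.20110.
Radicand: p̂(1−p̂)/n + z²/(4n²) = 0.000079414 + 0.000000332 = 0.000079746.
Half-width = 2.326·√0.000079746/1.002682 = 0.02072.
CI: 0.20110 ± 0.02072 = (0.1804, 0.2218).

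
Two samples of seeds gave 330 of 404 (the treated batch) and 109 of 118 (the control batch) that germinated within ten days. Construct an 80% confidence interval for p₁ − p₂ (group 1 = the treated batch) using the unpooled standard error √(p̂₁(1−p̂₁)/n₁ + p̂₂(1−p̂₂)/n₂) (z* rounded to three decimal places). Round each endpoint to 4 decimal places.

(-0.1468, -0.0670)

p̂₁ = 0.81683, p̂₂ = 0.92373, so the observed difference is -0.10690.
Unpooled SE = √(p̂₁(1−p̂₁)/n₁ + p̂₂(1−p̂₂)/n₂) = √(0.000370341 + 0.000597067) = 0.031103.
For 80% confidence, z* = 1.282. Margin = 1.282·0.031103 = 0.03987.
So the interval runs from -0.1468 to -0.0670.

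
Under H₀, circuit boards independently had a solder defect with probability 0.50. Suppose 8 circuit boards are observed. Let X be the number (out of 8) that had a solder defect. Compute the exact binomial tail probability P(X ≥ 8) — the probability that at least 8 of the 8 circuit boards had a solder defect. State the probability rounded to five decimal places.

X ~ Binomial(n=8, p=0.50).
P(X ≥ 8) = C(8,8)·0.50^8·0.50^0.
= 0.003906 = 0.00391.

P = 0.00391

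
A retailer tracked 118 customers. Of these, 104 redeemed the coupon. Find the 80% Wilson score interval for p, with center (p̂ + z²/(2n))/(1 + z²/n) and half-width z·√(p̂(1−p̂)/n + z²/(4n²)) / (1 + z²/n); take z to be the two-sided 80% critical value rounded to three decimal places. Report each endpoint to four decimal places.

(0.8379, 0.9144)

Here p̂ = 104/118 = 0.88136 and z = 1.282 (z² = 1.643524).
Denominator 1 + z²/n = 1 + 1.643524/118 = 1.013928.
Center = (0.88136 + 0.006964)/1.013928 = 0.87612.
Radicand: p̂(1−p̂)/n + z²/(4n²) = 0.000886167 + 0.000029509 = 0.000915676.
Half-width = 1.282·√0.000915676/1.013928 = 0.03826.
Interval: 0.87612 ± 0.03826 → (0.8379, 0.9144).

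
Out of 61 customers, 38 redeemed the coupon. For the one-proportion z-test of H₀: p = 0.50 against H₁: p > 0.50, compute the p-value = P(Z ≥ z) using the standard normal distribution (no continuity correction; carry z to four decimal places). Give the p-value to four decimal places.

p-value = 0.0274

With x = 38 successes in n = 61, p̂ = 0.62295.
Null standard error: √(0.50·0.50/61) = √0.004098361 = 0.064018.
z = (p̂ − p₀)/SE = (38/61 − 0.50)/0.064018 ≈ 1.9206.
From the standard normal, P(Z ≥ z) = 0.0274.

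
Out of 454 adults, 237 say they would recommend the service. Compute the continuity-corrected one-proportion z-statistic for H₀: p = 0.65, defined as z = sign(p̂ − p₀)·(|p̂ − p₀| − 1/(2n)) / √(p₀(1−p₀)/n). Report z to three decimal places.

z = -5.668

Sample proportion p̂ = 237/454 = 0.52203. p̂ − p₀ = -0.127974.
Continuity correction 1/(2n) = 1/908 = 0.001101.
Corrected numerator: |-0.127974| − 0.001101 = 0.126873.
SE₀ = √(0.65·0.35/454) = 0.022385.
z = (−)0.126873/0.022385 = -5.668.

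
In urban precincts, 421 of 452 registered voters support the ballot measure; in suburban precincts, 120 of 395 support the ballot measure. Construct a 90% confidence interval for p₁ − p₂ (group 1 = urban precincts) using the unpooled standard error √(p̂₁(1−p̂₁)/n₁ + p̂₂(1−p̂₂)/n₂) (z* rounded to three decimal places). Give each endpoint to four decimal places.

(0.5848, 0.6704)

p̂₁ = 0.93142, p̂₂ = 0.30380, so the observed difference is 0.62762.
SE = √(0.000141328 + 0.000535455) = √0.000676783 = 0.026015.
z* = 1.645 at the 90% level. Margin of error = 0.04279.
CI: 0.62762 ± 0.04279 = (0.5848, 0.6704).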